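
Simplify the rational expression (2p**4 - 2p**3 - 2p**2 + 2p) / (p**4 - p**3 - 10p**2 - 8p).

(2p**2 - 4p + 2)/(p**2 - 2p - 8)

Euclidean algorithm in ℚ[p]:
  2p**4 - 2p**3 - 2p**2 + 2p = (2)(p**4 - p**3 - 10p**2 - 8p) + (18p**2 + 18p)
  p**4 - p**3 - 10p**2 - 8p = ((1/18)p**2 - (1/9)p - 4/9)(18p**2 + 18p) + (0)
Last nonzero remainder: 18p**2 + 18p. Dividing through by 18 gives the monic gcd p**2 + p.
Cancel p**2 + p from numerator and denominator to get the reduced form.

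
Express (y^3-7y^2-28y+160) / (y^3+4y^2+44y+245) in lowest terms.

(y^2-12y+32)/(y^2-y+49)

Repeated division with remainder:
  y^3-7y^2-28y+160 = (y^3+4y^2+44y+245) + (-11y^2-72y-85)
  y^3+4y^2+44y+245 = (-(1/11)y+28/121)(-11y^2-72y-85) + ((6405/121)y+32025/121)
  -11y^2-72y-85 = (-(1331/6405)y-2057/6405)((6405/121)y+32025/121) + (0)
Last nonzero remainder: (6405/121)y+32025/121. Dividing through by 6405/121 gives the monic gcd y+5.
Cancel y+5 from numerator and denominator to get the reduced form.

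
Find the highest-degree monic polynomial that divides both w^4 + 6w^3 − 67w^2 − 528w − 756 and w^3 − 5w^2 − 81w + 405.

Apply the Euclidean algorithm:
  w^4 + 6w^3 − 67w^2 − 528w − 756 = (w + 11)(w^3 − 5w^2 − 81w + 405) + (69w^2 − 42w − 5211)
  w^3 − 5w^2 − 81w + 405 = ((1/69)w − 101/1587)(69w^2 − 42w − 5211) + (−(4312/529)w + 38808/529)
  69w^2 − 42w − 5211 = (−(36501/4312)w − 306291/4312)(−(4312/529)w + 38808/529) + (0)
Last nonzero remainder: −(4312/529)w + 38808/529. Dividing through by −4312/529 gives the monic gcd w − 9.

w − 9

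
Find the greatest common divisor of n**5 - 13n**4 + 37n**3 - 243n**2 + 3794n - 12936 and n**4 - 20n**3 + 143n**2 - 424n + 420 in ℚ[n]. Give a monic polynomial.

n**2 - 13n + 42

Repeated division with remainder:
  n**5 - 13n**4 + 37n**3 - 243n**2 + 3794n - 12936 = (n + 7)(n**4 - 20n**3 + 143n**2 - 424n + 420) + (34n**3 - 820n**2 + 6342n - 15876)
  n**4 - 20n**3 + 143n**2 - 424n + 420 = ((1/34)n + 35/289)(34n**3 - 820n**2 + 6342n - 15876) + ((16120/289)n**2 - (209560/289)n + 677040/289)
  34n**3 - 820n**2 + 6342n - 15876 = ((4913/8060)n - 54621/8060)((16120/289)n**2 - (209560/289)n + 677040/289) + (0)
Last nonzero remainder: (16120/289)n**2 - (209560/289)n + 677040/289. Dividing through by 16120/289 gives the monic gcd n**2 - 13n + 42.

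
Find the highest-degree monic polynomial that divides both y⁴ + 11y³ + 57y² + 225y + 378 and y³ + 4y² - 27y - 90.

y² + 9y + 18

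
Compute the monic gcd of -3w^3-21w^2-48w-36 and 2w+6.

By polynomial division,
  -3w^3-21w^2-48w-36 = (-(3/2)w^2-6w-6)(2w+6) + (0)
Last nonzero remainder: 2w+6. Dividing through by 2 gives the monic gcd w+3.

w+3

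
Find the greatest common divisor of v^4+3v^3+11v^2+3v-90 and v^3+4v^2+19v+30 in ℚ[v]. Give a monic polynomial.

v^2+2v+15

By polynomial division,
  v^4+3v^3+11v^2+3v-90 = (v-1)(v^3+4v^2+19v+30) + (-4v^2-8v-60)
  v^3+4v^2+19v+30 = (-(1/4)v-1/2)(-4v^2-8v-60) + (0)
Last nonzero remainder: -4v^2-8v-60. Dividing through by -4 gives the monic gcd v^2+2v+15.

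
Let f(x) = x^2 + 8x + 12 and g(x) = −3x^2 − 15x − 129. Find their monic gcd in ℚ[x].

By polynomial division,
  x^2 + 8x + 12 = (−1/3)(−3x^2 − 15x − 129) + (3x − 31)
  −3x^2 − 15x − 129 = (−x − 46/3)(3x − 31) + (−1813/3)
  3x − 31 = (−(9/1813)x + 93/1813)(−1813/3) + (0)
The last nonzero remainder is the constant −1813/3, so the polynomials are coprime and gcd = 1.

1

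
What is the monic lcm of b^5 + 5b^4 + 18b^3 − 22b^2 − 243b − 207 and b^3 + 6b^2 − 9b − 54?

b^6 + 11b^5 + 48b^4 + 86b^3 − 375b^2 − 1665b − 1242

By polynomial division,
  b^5 + 5b^4 + 18b^3 − 22b^2 − 243b − 207 = (b^2 − b + 33)(b^3 + 6b^2 − 9b − 54) + (−175b^2 + 1575)
  b^3 + 6b^2 − 9b − 54 = (−(1/175)b − 6/175)(−175b^2 + 1575) + (0)
Last nonzero remainder: −175b^2 + 1575. Dividing through by −175 gives the monic gcd b^2 − 9.
Then lcm(f, g) = f·g / gcd(f, g); expanding and making the result monic gives the answer.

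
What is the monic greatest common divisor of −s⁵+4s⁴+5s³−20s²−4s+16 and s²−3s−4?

By polynomial division,
  −s⁵+4s⁴+5s³−20s²−4s+16 = (−s³+s²+4s−4)(s²−3s−4) + (0)
The last nonzero remainder s²−3s−4 is already monic.

s²−3s−4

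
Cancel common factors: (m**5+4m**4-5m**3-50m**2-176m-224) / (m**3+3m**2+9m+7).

(m**3+2m**2-16m-32)/(m+1)

Repeated division with remainder:
  m**5+4m**4-5m**3-50m**2-176m-224 = (m**2+m-17)(m**3+3m**2+9m+7) + (-15m**2-30m-105)
  m**3+3m**2+9m+7 = (-(1/15)m-1/15)(-15m**2-30m-105) + (0)
Last nonzero remainder: -15m**2-30m-105. Dividing through by -15 gives the monic gcd m**2+2m+7.
Cancel m**2+2m+7 from numerator and denominator to get the reduced form.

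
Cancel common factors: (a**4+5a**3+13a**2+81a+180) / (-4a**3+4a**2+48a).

(-a**3-2a**2-7a-60)/(4a**2-16a)

Repeated division with remainder:
  a**4+5a**3+13a**2+81a+180 = (-(1/4)a-3/2)(-4a**3+4a**2+48a) + (31a**2+153a+180)
  -4a**3+4a**2+48a = (-(4/31)a+736/961)(31a**2+153a+180) + (-(44160/961)a-132480/961)
  31a**2+153a+180 = (-(29791/44160)a-961/736)(-(44160/961)a-132480/961) + (0)
Last nonzero remainder: -(44160/961)a-132480/961. Dividing through by -44160/961 gives the monic gcd a+3.
Cancel a+3 from numerator and denominator to get the reduced form.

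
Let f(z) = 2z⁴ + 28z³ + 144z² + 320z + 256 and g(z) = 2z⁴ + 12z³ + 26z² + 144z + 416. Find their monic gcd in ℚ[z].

z² + 8z + 16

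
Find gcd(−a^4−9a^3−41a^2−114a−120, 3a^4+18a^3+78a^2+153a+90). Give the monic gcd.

a^3+5a^2+21a+30

Repeated division with remainder:
  −a^4−9a^3−41a^2−114a−120 = (−1/3)(3a^4+18a^3+78a^2+153a+90) + (−3a^3−15a^2−63a−90)
  3a^4+18a^3+78a^2+153a+90 = (−a−1)(−3a^3−15a^2−63a−90) + (0)
Last nonzero remainder: −3a^3−15a^2−63a−90. Dividing through by −3 gives the monic gcd a^3+5a^2+21a+30.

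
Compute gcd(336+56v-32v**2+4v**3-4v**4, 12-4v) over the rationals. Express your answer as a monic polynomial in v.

Repeated division with remainder:
  -4v**4+4v**3-32v**2+56v+336 = (v**3+2v**2+14v+28)(-4v+12) + (0)
Last nonzero remainder: -4v+12. Dividing through by -4 gives the monic gcd v-3.

-3+v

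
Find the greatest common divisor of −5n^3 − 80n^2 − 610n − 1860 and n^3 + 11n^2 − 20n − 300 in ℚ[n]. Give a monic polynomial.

n + 6

Repeated division with remainder:
  −5n^3 − 80n^2 − 610n − 1860 = (−5)(n^3 + 11n^2 − 20n − 300) + (−25n^2 − 710n − 3360)
  n^3 + 11n^2 − 20n − 300 = (−(1/25)n + 87/125)(−25n^2 − 710n − 3360) + ((8494/25)n + 50964/25)
  −25n^2 − 710n − 3360 = (−(625/8494)n − 7000/4247)((8494/25)n + 50964/25) + (0)
Last nonzero remainder: (8494/25)n + 50964/25. Dividing through by 8494/25 gives the monic gcd n + 6.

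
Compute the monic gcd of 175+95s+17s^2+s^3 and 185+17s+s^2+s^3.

Repeated division with remainder:
  s^3+17s^2+95s+175 = (s^3+s^2+17s+185) + (16s^2+78s-10)
  s^3+s^2+17s+185 = ((1/16)s-31/128)(16s^2+78s-10) + ((2337/64)s+11685/64)
  16s^2+78s-10 = ((1024/2337)s-128/2337)((2337/64)s+11685/64) + (0)
Last nonzero remainder: (2337/64)s+11685/64. Dividing through by 2337/64 gives the monic gcd s+5.

5+s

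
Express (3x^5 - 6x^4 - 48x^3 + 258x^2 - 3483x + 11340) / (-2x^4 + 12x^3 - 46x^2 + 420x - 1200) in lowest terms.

Repeated division with remainder:
  3x^5 - 6x^4 - 48x^3 + 258x^2 - 3483x + 11340 = (-(3/2)x - 6)(-2x^4 + 12x^3 - 46x^2 + 420x - 1200) + (-45x^3 + 612x^2 - 2763x + 4140)
  -2x^4 + 12x^3 - 46x^2 + 420x - 1200 = ((2/45)x + 76/225)(-45x^3 + 612x^2 - 2763x + 4140) + (-(3248/25)x^2 + (29232/25)x - 12992/5)
  -45x^3 + 612x^2 - 2763x + 4140 = ((1125/3248)x - 5175/3248)(-(3248/25)x^2 + (29232/25)x - 12992/5) + (0)
Last nonzero remainder: -(3248/25)x^2 + (29232/25)x - 12992/5. Dividing through by -3248/25 gives the monic gcd x^2 - 9x + 20.
Cancel x^2 - 9x + 20 from numerator and denominator to get the reduced form.

(-3x^3 - 21x^2 - 81x - 567)/(2x^2 + 6x + 60)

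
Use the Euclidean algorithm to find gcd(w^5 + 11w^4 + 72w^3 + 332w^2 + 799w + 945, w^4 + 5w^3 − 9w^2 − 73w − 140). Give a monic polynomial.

w^3 + 9w^2 + 27w + 35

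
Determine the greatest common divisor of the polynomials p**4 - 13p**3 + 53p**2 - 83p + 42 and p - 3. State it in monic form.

p - 3

Euclidean algorithm in ℚ[p]:
  p**4 - 13p**3 + 53p**2 - 83p + 42 = (p**3 - 10p**2 + 23p - 14)(p - 3) + (0)
The last nonzero remainder p - 3 is already monic.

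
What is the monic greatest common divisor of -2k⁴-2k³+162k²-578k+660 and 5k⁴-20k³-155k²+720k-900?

Euclidean algorithm in ℚ[k]:
  -2k⁴-2k³+162k²-578k+660 = (-2/5)(5k⁴-20k³-155k²+720k-900) + (-10k³+100k²-290k+300)
  5k⁴-20k³-155k²+720k-900 = (-(1/2)k-3)(-10k³+100k²-290k+300) + (0)
Last nonzero remainder: -10k³+100k²-290k+300. Dividing through by -10 gives the monic gcd k³-10k²+29k-30.

k³-10k²+29k-30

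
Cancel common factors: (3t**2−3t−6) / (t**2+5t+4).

(3t−6)/(t+4)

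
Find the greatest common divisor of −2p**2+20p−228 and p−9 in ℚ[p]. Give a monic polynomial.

1

Repeated division with remainder:
  −2p**2+20p−228 = (−2p+2)(p−9) + (−210)
  p−9 = (−(1/210)p+3/70)(−210) + (0)
The last nonzero remainder is the constant −210, so the polynomials are coprime and gcd = 1.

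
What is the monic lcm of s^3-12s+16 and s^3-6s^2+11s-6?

Repeated division with remainder:
  s^3-12s+16 = (s^3-6s^2+11s-6) + (6s^2-23s+22)
  s^3-6s^2+11s-6 = ((1/6)s-13/36)(6s^2-23s+22) + (-(35/36)s+35/18)
  6s^2-23s+22 = (-(216/35)s+396/35)(-(35/36)s+35/18) + (0)
Last nonzero remainder: -(35/36)s+35/18. Dividing through by -35/36 gives the monic gcd s-2.
Then lcm(f, g) = f·g / gcd(f, g); expanding and making the result monic gives the answer.

s^5-4s^4-9s^3+64s^2-100s+48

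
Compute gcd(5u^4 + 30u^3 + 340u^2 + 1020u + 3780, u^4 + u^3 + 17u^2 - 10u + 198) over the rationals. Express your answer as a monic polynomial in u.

Repeated division with remainder:
  5u^4 + 30u^3 + 340u^2 + 1020u + 3780 = (5)(u^4 + u^3 + 17u^2 - 10u + 198) + (25u^3 + 255u^2 + 1070u + 2790)
  u^4 + u^3 + 17u^2 - 10u + 198 = ((1/25)u - 46/125)(25u^3 + 255u^2 + 1070u + 2790) + ((1701/25)u^2 + (6804/25)u + 30618/25)
  25u^3 + 255u^2 + 1070u + 2790 = ((625/1701)u + 3875/1701)((1701/25)u^2 + (6804/25)u + 30618/25) + (0)
Last nonzero remainder: (1701/25)u^2 + (6804/25)u + 30618/25. Dividing through by 1701/25 gives the monic gcd u^2 + 4u + 18.

u^2 + 4u + 18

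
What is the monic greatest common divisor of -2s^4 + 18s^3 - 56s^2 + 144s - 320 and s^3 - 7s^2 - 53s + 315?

Repeated division with remainder:
  -2s^4 + 18s^3 - 56s^2 + 144s - 320 = (-2s + 4)(s^3 - 7s^2 - 53s + 315) + (-134s^2 + 986s - 1580)
  s^3 - 7s^2 - 53s + 315 = (-(1/134)s - 12/4489)(-134s^2 + 986s - 1580) + (-(279015/4489)s + 1395075/4489)
  -134s^2 + 986s - 1580 = ((601526/279015)s - 1418524/279015)(-(279015/4489)s + 1395075/4489) + (0)
Last nonzero remainder: -(279015/4489)s + 1395075/4489. Dividing through by -279015/4489 gives the monic gcd s - 5.

s - 5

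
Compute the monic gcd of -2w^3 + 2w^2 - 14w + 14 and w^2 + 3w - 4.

Apply the Euclidean algorithm:
  -2w^3 + 2w^2 - 14w + 14 = (-2w + 8)(w^2 + 3w - 4) + (-46w + 46)
  w^2 + 3w - 4 = (-(1/46)w - 2/23)(-46w + 46) + (0)
Last nonzero remainder: -46w + 46. Dividing through by -46 gives the monic gcd w - 1.

w - 1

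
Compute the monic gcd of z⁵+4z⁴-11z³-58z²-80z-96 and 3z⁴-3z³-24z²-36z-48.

By polynomial division,
  z⁵+4z⁴-11z³-58z²-80z-96 = ((1/3)z+5/3)(3z⁴-3z³-24z²-36z-48) + (2z³-6z²-4z-16)
  3z⁴-3z³-24z²-36z-48 = ((3/2)z+3)(2z³-6z²-4z-16) + (0)
Last nonzero remainder: 2z³-6z²-4z-16. Dividing through by 2 gives the monic gcd z³-3z²-2z-8.

z³-3z²-2z-8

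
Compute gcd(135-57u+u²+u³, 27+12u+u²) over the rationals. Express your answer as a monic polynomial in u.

9+u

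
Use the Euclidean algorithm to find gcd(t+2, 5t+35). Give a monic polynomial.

1

Euclidean algorithm in ℚ[t]:
  t+2 = (1/5)(5t+35) + (-5)
  5t+35 = (-t-7)(-5) + (0)
The last nonzero remainder is the constant -5, so the polynomials are coprime and gcd = 1.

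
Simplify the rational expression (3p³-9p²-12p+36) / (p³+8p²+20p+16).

Repeated division with remainder:
  3p³-9p²-12p+36 = (3)(p³+8p²+20p+16) + (-33p²-72p-12)
  p³+8p²+20p+16 = (-(1/33)p-64/363)(-33p²-72p-12) + ((840/121)p+1680/121)
  -33p²-72p-12 = (-(1331/280)p-121/140)((840/121)p+1680/121) + (0)
Last nonzero remainder: (840/121)p+1680/121. Dividing through by 840/121 gives the monic gcd p+2.
Cancel p+2 from numerator and denominator to get the reduced form.

(3p²-15p+18)/(p²+6p+8)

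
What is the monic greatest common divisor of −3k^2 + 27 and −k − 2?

By polynomial division,
  −3k^2 + 27 = (3k − 6)(−k − 2) + (15)
  −k − 2 = (−(1/15)k − 2/15)(15) + (0)
The last nonzero remainder is the constant 15, so the polynomials are coprime and gcd = 1.

1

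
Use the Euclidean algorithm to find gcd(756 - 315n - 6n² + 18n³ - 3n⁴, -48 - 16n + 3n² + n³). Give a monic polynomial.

4 + n

Euclidean algorithm in ℚ[n]:
  -3n⁴ + 18n³ - 6n² - 315n + 756 = (-3n + 27)(n³ + 3n² - 16n - 48) + (-135n² - 27n + 2052)
  n³ + 3n² - 16n - 48 = (-(1/135)n - 14/675)(-135n² - 27n + 2052) + (-(34/25)n - 136/25)
  -135n² - 27n + 2052 = ((3375/34)n - 12825/34)(-(34/25)n - 136/25) + (0)
Last nonzero remainder: -(34/25)n - 136/25. Dividing through by -34/25 gives the monic gcd n + 4.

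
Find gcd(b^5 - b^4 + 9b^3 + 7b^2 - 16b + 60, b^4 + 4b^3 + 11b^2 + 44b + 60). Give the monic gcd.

By polynomial division,
  b^5 - b^4 + 9b^3 + 7b^2 - 16b + 60 = (b - 5)(b^4 + 4b^3 + 11b^2 + 44b + 60) + (18b^3 + 18b^2 + 144b + 360)
  b^4 + 4b^3 + 11b^2 + 44b + 60 = ((1/18)b + 1/6)(18b^3 + 18b^2 + 144b + 360) + (0)
Last nonzero remainder: 18b^3 + 18b^2 + 144b + 360. Dividing through by 18 gives the monic gcd b^3 + b^2 + 8b + 20.

b^3 + b^2 + 8b + 20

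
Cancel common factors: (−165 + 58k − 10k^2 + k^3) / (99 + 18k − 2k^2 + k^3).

(−5 + k)/(3 + k)

Euclidean algorithm in ℚ[k]:
  k^3 − 10k^2 + 58k − 165 = (k^3 − 2k^2 + 18k + 99) + (−8k^2 + 40k − 264)
  k^3 − 2k^2 + 18k + 99 = (−(1/8)k − 3/8)(−8k^2 + 40k − 264) + (0)
Last nonzero remainder: −8k^2 + 40k − 264. Dividing through by −8 gives the monic gcd k^2 − 5k + 33.
Cancel k^2 − 5k + 33 from numerator and denominator to get the reduced form.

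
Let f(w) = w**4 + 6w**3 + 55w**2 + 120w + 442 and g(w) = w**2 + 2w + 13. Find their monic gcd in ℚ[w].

Euclidean algorithm in ℚ[w]:
  w**4 + 6w**3 + 55w**2 + 120w + 442 = (w**2 + 4w + 34)(w**2 + 2w + 13) + (0)
The last nonzero remainder w**2 + 2w + 13 is already monic.

w**2 + 2w + 13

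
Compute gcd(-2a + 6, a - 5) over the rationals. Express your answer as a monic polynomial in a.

Apply the Euclidean algorithm:
  -2a + 6 = (-2)(a - 5) + (-4)
  a - 5 = (-(1/4)a + 5/4)(-4) + (0)
The last nonzero remainder is the constant -4, so the polynomials are coprime and gcd = 1.

1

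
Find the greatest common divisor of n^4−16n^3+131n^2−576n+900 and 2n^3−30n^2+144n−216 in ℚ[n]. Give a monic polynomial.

n^2−9n+18

Apply the Euclidean algorithm:
  n^4−16n^3+131n^2−576n+900 = ((1/2)n−1/2)(2n^3−30n^2+144n−216) + (44n^2−396n+792)
  2n^3−30n^2+144n−216 = ((1/22)n−3/11)(44n^2−396n+792) + (0)
Last nonzero remainder: 44n^2−396n+792. Dividing through by 44 gives the monic gcd n^2−9n+18.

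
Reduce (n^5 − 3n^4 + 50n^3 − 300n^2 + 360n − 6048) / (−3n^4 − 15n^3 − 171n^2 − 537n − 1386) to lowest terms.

(−n^3 + 4n^2 − 12n + 144)/(3n^2 + 12n + 33)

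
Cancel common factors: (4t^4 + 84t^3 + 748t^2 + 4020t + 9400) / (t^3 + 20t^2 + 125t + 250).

Apply the Euclidean algorithm:
  4t^4 + 84t^3 + 748t^2 + 4020t + 9400 = (4t + 4)(t^3 + 20t^2 + 125t + 250) + (168t^2 + 2520t + 8400)
  t^3 + 20t^2 + 125t + 250 = ((1/168)t + 5/168)(168t^2 + 2520t + 8400) + (0)
Last nonzero remainder: 168t^2 + 2520t + 8400. Dividing through by 168 gives the monic gcd t^2 + 15t + 50.
Cancel t^2 + 15t + 50 from numerator and denominator to get the reduced form.

(4t^2 + 24t + 188)/(t + 5)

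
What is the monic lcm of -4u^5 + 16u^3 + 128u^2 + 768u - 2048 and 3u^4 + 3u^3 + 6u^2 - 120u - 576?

u^6 + 3u^5 - 4u^4 - 44u^3 - 288u^2 - 64u + 1536

Euclidean algorithm in ℚ[u]:
  -4u^5 + 16u^3 + 128u^2 + 768u - 2048 = (-(4/3)u + 4/3)(3u^4 + 3u^3 + 6u^2 - 120u - 576) + (20u^3 - 40u^2 + 160u - 1280)
  3u^4 + 3u^3 + 6u^2 - 120u - 576 = ((3/20)u + 9/20)(20u^3 - 40u^2 + 160u - 1280) + (0)
Last nonzero remainder: 20u^3 - 40u^2 + 160u - 1280. Dividing through by 20 gives the monic gcd u^3 - 2u^2 + 8u - 64.
Then lcm(f, g) = f·g / gcd(f, g); expanding and making the result monic gives the answer.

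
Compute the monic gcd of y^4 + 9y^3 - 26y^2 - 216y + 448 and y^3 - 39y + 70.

Apply the Euclidean algorithm:
  y^4 + 9y^3 - 26y^2 - 216y + 448 = (y + 9)(y^3 - 39y + 70) + (13y^2 + 65y - 182)
  y^3 - 39y + 70 = ((1/13)y - 5/13)(13y^2 + 65y - 182) + (0)
Last nonzero remainder: 13y^2 + 65y - 182. Dividing through by 13 gives the monic gcd y^2 + 5y - 14.

y^2 + 5y - 14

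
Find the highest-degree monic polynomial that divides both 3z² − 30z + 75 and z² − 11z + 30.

Apply the Euclidean algorithm:
  3z² − 30z + 75 = (3)(z² − 11z + 30) + (3z − 15)
  z² − 11z + 30 = ((1/3)z − 2)(3z − 15) + (0)
Last nonzero remainder: 3z − 15. Dividing through by 3 gives the monic gcd z − 5.

z − 5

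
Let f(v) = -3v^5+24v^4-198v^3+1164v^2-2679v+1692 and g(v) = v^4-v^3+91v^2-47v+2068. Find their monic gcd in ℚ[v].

v^2+47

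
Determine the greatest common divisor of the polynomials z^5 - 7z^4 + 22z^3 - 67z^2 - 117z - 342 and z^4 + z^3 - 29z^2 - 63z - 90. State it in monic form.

By polynomial division,
  z^5 - 7z^4 + 22z^3 - 67z^2 - 117z - 342 = (z - 8)(z^4 + z^3 - 29z^2 - 63z - 90) + (59z^3 - 236z^2 - 531z - 1062)
  z^4 + z^3 - 29z^2 - 63z - 90 = ((1/59)z + 5/59)(59z^3 - 236z^2 - 531z - 1062) + (0)
Last nonzero remainder: 59z^3 - 236z^2 - 531z - 1062. Dividing through by 59 gives the monic gcd z^3 - 4z^2 - 9z - 18.

z^3 - 4z^2 - 9z - 18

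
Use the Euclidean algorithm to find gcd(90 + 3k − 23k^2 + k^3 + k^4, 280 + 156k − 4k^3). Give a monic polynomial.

10 + 7k + k^2

Repeated division with remainder:
  k^4 + k^3 − 23k^2 + 3k + 90 = (−(1/4)k − 1/4)(−4k^3 + 156k + 280) + (16k^2 + 112k + 160)
  −4k^3 + 156k + 280 = (−(1/4)k + 7/4)(16k^2 + 112k + 160) + (0)
Last nonzero remainder: 16k^2 + 112k + 160. Dividing through by 16 gives the monic gcd k^2 + 7k + 10.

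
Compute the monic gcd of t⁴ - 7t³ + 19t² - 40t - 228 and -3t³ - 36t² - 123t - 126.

Apply the Euclidean algorithm:
  t⁴ - 7t³ + 19t² - 40t - 228 = (-(1/3)t + 19/3)(-3t³ - 36t² - 123t - 126) + (206t² + 697t + 570)
  -3t³ - 36t² - 123t - 126 = (-(3/206)t - 5325/42436)(206t² + 697t + 570) + (-(1155843/42436)t - 1155843/21218)
  206t² + 697t + 570 = (-(8741816/1155843)t - 4031420/385281)(-(1155843/42436)t - 1155843/21218) + (0)
Last nonzero remainder: -(1155843/42436)t - 1155843/21218. Dividing through by -1155843/42436 gives the monic gcd t + 2.

t + 2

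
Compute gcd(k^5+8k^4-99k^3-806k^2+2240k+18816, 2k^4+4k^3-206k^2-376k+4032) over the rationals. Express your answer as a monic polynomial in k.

Euclidean algorithm in ℚ[k]:
  k^5+8k^4-99k^3-806k^2+2240k+18816 = ((1/2)k+3)(2k^4+4k^3-206k^2-376k+4032) + (-8k^3+1352k+6720)
  2k^4+4k^3-206k^2-376k+4032 = (-(1/4)k-1/2)(-8k^3+1352k+6720) + (132k^2+1980k+7392)
  -8k^3+1352k+6720 = (-(2/33)k+10/11)(132k^2+1980k+7392) + (0)
Last nonzero remainder: 132k^2+1980k+7392. Dividing through by 132 gives the monic gcd k^2+15k+56.

k^2+15k+56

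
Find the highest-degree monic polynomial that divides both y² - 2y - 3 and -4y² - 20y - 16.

y + 1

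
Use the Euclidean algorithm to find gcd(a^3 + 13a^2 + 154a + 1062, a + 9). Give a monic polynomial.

a + 9

Repeated division with remainder:
  a^3 + 13a^2 + 154a + 1062 = (a^2 + 4a + 118)(a + 9) + (0)
The last nonzero remainder a + 9 is already monic.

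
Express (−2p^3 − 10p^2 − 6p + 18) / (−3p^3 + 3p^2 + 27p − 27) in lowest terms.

By polynomial division,
  −2p^3 − 10p^2 − 6p + 18 = (2/3)(−3p^3 + 3p^2 + 27p − 27) + (−12p^2 − 24p + 36)
  −3p^3 + 3p^2 + 27p − 27 = ((1/4)p − 3/4)(−12p^2 − 24p + 36) + (0)
Last nonzero remainder: −12p^2 − 24p + 36. Dividing through by −12 gives the monic gcd p^2 + 2p − 3.
Cancel p^2 + 2p − 3 from numerator and denominator to get the reduced form.

(2p + 6)/(3p − 9)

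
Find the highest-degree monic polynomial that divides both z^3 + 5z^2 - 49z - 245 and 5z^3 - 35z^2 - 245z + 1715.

By polynomial division,
  z^3 + 5z^2 - 49z - 245 = (1/5)(5z^3 - 35z^2 - 245z + 1715) + (12z^2 - 588)
  5z^3 - 35z^2 - 245z + 1715 = ((5/12)z - 35/12)(12z^2 - 588) + (0)
Last nonzero remainder: 12z^2 - 588. Dividing through by 12 gives the monic gcd z^2 - 49.

z^2 - 49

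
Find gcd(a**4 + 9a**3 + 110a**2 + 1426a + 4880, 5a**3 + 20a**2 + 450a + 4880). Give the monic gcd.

Apply the Euclidean algorithm:
  a**4 + 9a**3 + 110a**2 + 1426a + 4880 = ((1/5)a + 1)(5a**3 + 20a**2 + 450a + 4880) + (0)
Last nonzero remainder: 5a**3 + 20a**2 + 450a + 4880. Dividing through by 5 gives the monic gcd a**3 + 4a**2 + 90a + 976.

a**3 + 4a**2 + 90a + 976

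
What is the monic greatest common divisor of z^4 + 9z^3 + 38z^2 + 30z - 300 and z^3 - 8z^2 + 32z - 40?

Apply the Euclidean algorithm:
  z^4 + 9z^3 + 38z^2 + 30z - 300 = (z + 17)(z^3 - 8z^2 + 32z - 40) + (142z^2 - 474z + 380)
  z^3 - 8z^2 + 32z - 40 = ((1/142)z - 331/10082)(142z^2 - 474z + 380) + ((69375/5041)z - 138750/5041)
  142z^2 - 474z + 380 = ((715822/69375)z - 191558/13875)((69375/5041)z - 138750/5041) + (0)
Last nonzero remainder: (69375/5041)z - 138750/5041. Dividing through by 69375/5041 gives the monic gcd z - 2.

z - 2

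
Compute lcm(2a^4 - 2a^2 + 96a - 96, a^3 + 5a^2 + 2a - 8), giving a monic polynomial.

By polynomial division,
  2a^4 - 2a^2 + 96a - 96 = (2a - 10)(a^3 + 5a^2 + 2a - 8) + (44a^2 + 132a - 176)
  a^3 + 5a^2 + 2a - 8 = ((1/44)a + 1/22)(44a^2 + 132a - 176) + (0)
Last nonzero remainder: 44a^2 + 132a - 176. Dividing through by 44 gives the monic gcd a^2 + 3a - 4.
Then lcm(f, g) = f·g / gcd(f, g); expanding and making the result monic gives the answer.

a^5 + 2a^4 - a^3 + 46a^2 + 48a - 96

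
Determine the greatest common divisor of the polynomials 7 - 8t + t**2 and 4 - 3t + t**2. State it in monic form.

1

Euclidean algorithm in ℚ[t]:
  t**2 - 8t + 7 = (t**2 - 3t + 4) + (-5t + 3)
  t**2 - 3t + 4 = (-(1/5)t + 12/25)(-5t + 3) + (64/25)
  -5t + 3 = (-(125/64)t + 75/64)(64/25) + (0)
The last nonzero remainder is the constant 64/25, so the polynomials are coprime and gcd = 1.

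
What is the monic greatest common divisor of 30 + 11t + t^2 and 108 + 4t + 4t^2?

1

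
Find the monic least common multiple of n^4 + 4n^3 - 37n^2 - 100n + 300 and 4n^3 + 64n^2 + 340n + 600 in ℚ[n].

Euclidean algorithm in ℚ[n]:
  n^4 + 4n^3 - 37n^2 - 100n + 300 = ((1/4)n - 3)(4n^3 + 64n^2 + 340n + 600) + (70n^2 + 770n + 2100)
  4n^3 + 64n^2 + 340n + 600 = ((2/35)n + 2/7)(70n^2 + 770n + 2100) + (0)
Last nonzero remainder: 70n^2 + 770n + 2100. Dividing through by 70 gives the monic gcd n^2 + 11n + 30.
Then lcm(f, g) = f·g / gcd(f, g); expanding and making the result monic gives the answer.

n^5 + 9n^4 - 17n^3 - 285n^2 - 200n + 1500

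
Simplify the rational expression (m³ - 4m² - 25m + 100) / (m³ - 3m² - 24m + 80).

(m - 5)/(m - 4)

Apply the Euclidean algorithm:
  m³ - 4m² - 25m + 100 = (m³ - 3m² - 24m + 80) + (-m² - m + 20)
  m³ - 3m² - 24m + 80 = (-m + 4)(-m² - m + 20) + (0)
Last nonzero remainder: -m² - m + 20. Dividing through by -1 gives the monic gcd m² + m - 20.
Cancel m² + m - 20 from numerator and denominator to get the reduced form.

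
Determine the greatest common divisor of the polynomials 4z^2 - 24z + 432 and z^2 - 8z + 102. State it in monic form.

1

Euclidean algorithm in ℚ[z]:
  4z^2 - 24z + 432 = (4)(z^2 - 8z + 102) + (8z + 24)
  z^2 - 8z + 102 = ((1/8)z - 11/8)(8z + 24) + (135)
  8z + 24 = ((8/135)z + 8/45)(135) + (0)
The last nonzero remainder is the constant 135, so the polynomials are coprime and gcd = 1.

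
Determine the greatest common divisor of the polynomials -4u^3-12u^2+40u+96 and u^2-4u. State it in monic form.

Repeated division with remainder:
  -4u^3-12u^2+40u+96 = (-4u-28)(u^2-4u) + (-72u+96)
  u^2-4u = (-(1/72)u+1/27)(-72u+96) + (-32/9)
  -72u+96 = ((81/4)u-27)(-32/9) + (0)
The last nonzero remainder is the constant -32/9, so the polynomials are coprime and gcd = 1.

1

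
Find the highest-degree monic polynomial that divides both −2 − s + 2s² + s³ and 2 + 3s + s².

Apply the Euclidean algorithm:
  s³ + 2s² − s − 2 = (s − 1)(s² + 3s + 2) + (0)
The last nonzero remainder s² + 3s + 2 is already monic.

2 + 3s + s²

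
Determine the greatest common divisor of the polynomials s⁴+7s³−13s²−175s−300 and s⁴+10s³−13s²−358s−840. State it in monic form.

s²+9s+20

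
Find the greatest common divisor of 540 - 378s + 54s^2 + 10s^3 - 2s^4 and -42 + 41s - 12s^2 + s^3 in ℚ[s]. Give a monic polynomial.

-3 + s

Repeated division with remainder:
  -2s^4 + 10s^3 + 54s^2 - 378s + 540 = (-2s - 14)(s^3 - 12s^2 + 41s - 42) + (-32s^2 + 112s - 48)
  s^3 - 12s^2 + 41s - 42 = (-(1/32)s + 17/64)(-32s^2 + 112s - 48) + ((39/4)s - 117/4)
  -32s^2 + 112s - 48 = (-(128/39)s + 64/39)((39/4)s - 117/4) + (0)
Last nonzero remainder: (39/4)s - 117/4. Dividing through by 39/4 gives the monic gcd s - 3.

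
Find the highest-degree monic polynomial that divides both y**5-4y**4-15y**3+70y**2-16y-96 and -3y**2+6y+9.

Apply the Euclidean algorithm:
  y**5-4y**4-15y**3+70y**2-16y-96 = (-(1/3)y**3+(2/3)y**2+(16/3)y-32/3)(-3y**2+6y+9) + (0)
Last nonzero remainder: -3y**2+6y+9. Dividing through by -3 gives the monic gcd y**2-2y-3.

y**2-2y-3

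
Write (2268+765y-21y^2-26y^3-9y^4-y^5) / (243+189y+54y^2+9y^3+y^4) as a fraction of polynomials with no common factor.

By polynomial division,
  -y^5-9y^4-26y^3-21y^2+765y+2268 = (-y)(y^4+9y^3+54y^2+189y+243) + (28y^3+168y^2+1008y+2268)
  y^4+9y^3+54y^2+189y+243 = ((1/28)y+3/28)(28y^3+168y^2+1008y+2268) + (0)
Last nonzero remainder: 28y^3+168y^2+1008y+2268. Dividing through by 28 gives the monic gcd y^3+6y^2+36y+81.
Cancel y^3+6y^2+36y+81 from numerator and denominator to get the reduced form.

(28-3y-y^2)/(3+y)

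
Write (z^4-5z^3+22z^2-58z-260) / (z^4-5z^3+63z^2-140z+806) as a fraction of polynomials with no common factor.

(z^2-3z-10)/(z^2-3z+31)

Repeated division with remainder:
  z^4-5z^3+22z^2-58z-260 = (z^4-5z^3+63z^2-140z+806) + (-41z^2+82z-1066)
  z^4-5z^3+63z^2-140z+806 = (-(1/41)z^2+(3/41)z-31/41)(-41z^2+82z-1066) + (0)
Last nonzero remainder: -41z^2+82z-1066. Dividing through by -41 gives the monic gcd z^2-2z+26.
Cancel z^2-2z+26 from numerator and denominator to get the reduced form.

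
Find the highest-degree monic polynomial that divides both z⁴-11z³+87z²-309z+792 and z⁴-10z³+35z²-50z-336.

z²-5z+24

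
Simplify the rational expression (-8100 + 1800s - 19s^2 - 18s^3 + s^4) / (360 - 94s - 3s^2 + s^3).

(90 - 19s + s^2)/(-4 + s)

Euclidean algorithm in ℚ[s]:
  s^4 - 18s^3 - 19s^2 + 1800s - 8100 = (s - 15)(s^3 - 3s^2 - 94s + 360) + (30s^2 + 30s - 2700)
  s^3 - 3s^2 - 94s + 360 = ((1/30)s - 2/15)(30s^2 + 30s - 2700) + (0)
Last nonzero remainder: 30s^2 + 30s - 2700. Dividing through by 30 gives the monic gcd s^2 + s - 90.
Cancel s^2 + s - 90 from numerator and denominator to get the reduced form.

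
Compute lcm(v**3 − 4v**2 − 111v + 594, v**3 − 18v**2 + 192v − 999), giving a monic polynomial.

By polynomial division,
  v**3 − 4v**2 − 111v + 594 = (v**3 − 18v**2 + 192v − 999) + (14v**2 − 303v + 1593)
  v**3 − 18v**2 + 192v − 999 = ((1/14)v + 51/196)(14v**2 − 303v + 1593) + ((30783/196)v − 277047/196)
  14v**2 − 303v + 1593 = ((2744/30783)v − 11564/10261)((30783/196)v − 277047/196) + (0)
Last nonzero remainder: (30783/196)v − 277047/196. Dividing through by 30783/196 gives the monic gcd v − 9.
Then lcm(f, g) = f·g / gcd(f, g); expanding and making the result monic gives the answer.

v**5 − 13v**4 + 36v**3 + 1149v**2 − 17667v + 65934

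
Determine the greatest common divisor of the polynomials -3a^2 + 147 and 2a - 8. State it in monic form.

1

By polynomial division,
  -3a^2 + 147 = (-(3/2)a - 6)(2a - 8) + (99)
  2a - 8 = ((2/99)a - 8/99)(99) + (0)
The last nonzero remainder is the constant 99, so the polynomials are coprime and gcd = 1.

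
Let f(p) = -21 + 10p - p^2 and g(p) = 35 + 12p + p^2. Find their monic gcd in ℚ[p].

1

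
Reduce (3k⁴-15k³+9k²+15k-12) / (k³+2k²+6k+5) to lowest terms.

By polynomial division,
  3k⁴-15k³+9k²+15k-12 = (3k-21)(k³+2k²+6k+5) + (33k²+126k+93)
  k³+2k²+6k+5 = ((1/33)k-20/363)(33k²+126k+93) + ((1225/121)k+1225/121)
  33k²+126k+93 = ((3993/1225)k+11253/1225)((1225/121)k+1225/121) + (0)
Last nonzero remainder: (1225/121)k+1225/121. Dividing through by 1225/121 gives the monic gcd k+1.
Cancel k+1 from numerator and denominator to get the reduced form.

(3k³-18k²+27k-12)/(k²+k+5)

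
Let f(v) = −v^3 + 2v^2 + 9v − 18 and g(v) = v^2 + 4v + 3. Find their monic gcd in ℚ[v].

v + 3

By polynomial division,
  −v^3 + 2v^2 + 9v − 18 = (−v + 6)(v^2 + 4v + 3) + (−12v − 36)
  v^2 + 4v + 3 = (−(1/12)v − 1/12)(−12v − 36) + (0)
Last nonzero remainder: −12v − 36. Dividing through by −12 gives the monic gcd v + 3.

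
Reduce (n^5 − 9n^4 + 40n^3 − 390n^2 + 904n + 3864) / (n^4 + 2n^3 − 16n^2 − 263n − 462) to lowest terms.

(n^3 − 4n^2 + 34n − 276)/(n^2 + 7n + 33)

Apply the Euclidean algorithm:
  n^5 − 9n^4 + 40n^3 − 390n^2 + 904n + 3864 = (n − 11)(n^4 + 2n^3 − 16n^2 − 263n − 462) + (78n^3 − 303n^2 − 1527n − 1218)
  n^4 + 2n^3 − 16n^2 − 263n − 462 = ((1/78)n + 51/676)(78n^3 − 303n^2 − 1527n − 1218) + ((17871/676)n^2 − (89355/676)n − 125097/338)
  78n^3 − 303n^2 − 1527n − 1218 = ((17576/5957)n + 19604/5957)((17871/676)n^2 − (89355/676)n − 125097/338) + (0)
Last nonzero remainder: (17871/676)n^2 − (89355/676)n − 125097/338. Dividing through by 17871/676 gives the monic gcd n^2 − 5n − 14.
Cancel n^2 − 5n − 14 from numerator and denominator to get the reduced form.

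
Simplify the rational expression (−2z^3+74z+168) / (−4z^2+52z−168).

Repeated division with remainder:
  −2z^3+74z+168 = ((1/2)z+13/2)(−4z^2+52z−168) + (−180z+1260)
  −4z^2+52z−168 = ((1/45)z−2/15)(−180z+1260) + (0)
Last nonzero remainder: −180z+1260. Dividing through by −180 gives the monic gcd z−7.
Cancel z−7 from numerator and denominator to get the reduced form.

(z^2+7z+12)/(2z−12)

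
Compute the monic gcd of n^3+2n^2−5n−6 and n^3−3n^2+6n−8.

n−2

Apply the Euclidean algorithm:
  n^3+2n^2−5n−6 = (n^3−3n^2+6n−8) + (5n^2−11n+2)
  n^3−3n^2+6n−8 = ((1/5)n−4/25)(5n^2−11n+2) + ((96/25)n−192/25)
  5n^2−11n+2 = ((125/96)n−25/96)((96/25)n−192/25) + (0)
Last nonzero remainder: (96/25)n−192/25. Dividing through by 96/25 gives the monic gcd n−2.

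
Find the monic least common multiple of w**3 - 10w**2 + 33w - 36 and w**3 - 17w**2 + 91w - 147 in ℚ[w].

w**5 - 24w**4 + 222w**3 - 988w**2 + 2121w - 1764

By polynomial division,
  w**3 - 10w**2 + 33w - 36 = (w**3 - 17w**2 + 91w - 147) + (7w**2 - 58w + 111)
  w**3 - 17w**2 + 91w - 147 = ((1/7)w - 61/49)(7w**2 - 58w + 111) + ((144/49)w - 432/49)
  7w**2 - 58w + 111 = ((343/144)w - 1813/144)((144/49)w - 432/49) + (0)
Last nonzero remainder: (144/49)w - 432/49. Dividing through by 144/49 gives the monic gcd w - 3.
Then lcm(f, g) = f·g / gcd(f, g); expanding and making the result monic gives the answer.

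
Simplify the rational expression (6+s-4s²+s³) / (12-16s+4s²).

Repeated division with remainder:
  s³-4s²+s+6 = ((1/4)s)(4s²-16s+12) + (-2s+6)
  4s²-16s+12 = (-2s+2)(-2s+6) + (0)
Last nonzero remainder: -2s+6. Dividing through by -2 gives the monic gcd s-3.
Cancel s-3 from numerator and denominator to get the reduced form.

(-2-s+s²)/(-4+4s)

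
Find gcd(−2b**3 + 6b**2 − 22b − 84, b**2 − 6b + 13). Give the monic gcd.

1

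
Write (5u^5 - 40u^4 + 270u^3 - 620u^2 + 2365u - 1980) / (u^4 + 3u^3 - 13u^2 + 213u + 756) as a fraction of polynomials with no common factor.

(5u^3 - 5u^2 + 55u - 55)/(u^2 + 10u + 21)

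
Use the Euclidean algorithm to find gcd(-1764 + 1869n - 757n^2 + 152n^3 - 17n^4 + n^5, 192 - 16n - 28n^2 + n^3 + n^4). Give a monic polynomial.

12 - 7n + n^2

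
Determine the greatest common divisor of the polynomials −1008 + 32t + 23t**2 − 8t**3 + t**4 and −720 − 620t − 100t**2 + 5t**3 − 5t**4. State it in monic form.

Repeated division with remainder:
  t**4 − 8t**3 + 23t**2 + 32t − 1008 = (−1/5)(−5t**4 + 5t**3 − 100t**2 − 620t − 720) + (−7t**3 + 3t**2 − 92t − 1152)
  −5t**4 + 5t**3 − 100t**2 − 620t − 720 = ((5/7)t − 20/49)(−7t**3 + 3t**2 − 92t − 1152) + (−(1620/49)t**2 + (8100/49)t − 58320/49)
  −7t**3 + 3t**2 − 92t − 1152 = ((343/1620)t + 392/405)(−(1620/49)t**2 + (8100/49)t − 58320/49) + (0)
Last nonzero remainder: −(1620/49)t**2 + (8100/49)t − 58320/49. Dividing through by −1620/49 gives the monic gcd t**2 − 5t + 36.

36 − 5t + t**2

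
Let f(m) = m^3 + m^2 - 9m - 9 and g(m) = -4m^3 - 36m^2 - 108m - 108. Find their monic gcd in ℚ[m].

Repeated division with remainder:
  m^3 + m^2 - 9m - 9 = (-1/4)(-4m^3 - 36m^2 - 108m - 108) + (-8m^2 - 36m - 36)
  -4m^3 - 36m^2 - 108m - 108 = ((1/2)m + 9/4)(-8m^2 - 36m - 36) + (-9m - 27)
  -8m^2 - 36m - 36 = ((8/9)m + 4/3)(-9m - 27) + (0)
Last nonzero remainder: -9m - 27. Dividing through by -9 gives the monic gcd m + 3.

m + 3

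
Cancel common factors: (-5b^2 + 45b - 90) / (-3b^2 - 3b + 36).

By polynomial division,
  -5b^2 + 45b - 90 = (5/3)(-3b^2 - 3b + 36) + (50b - 150)
  -3b^2 - 3b + 36 = (-(3/50)b - 6/25)(50b - 150) + (0)
Last nonzero remainder: 50b - 150. Dividing through by 50 gives the monic gcd b - 3.
Cancel b - 3 from numerator and denominator to get the reduced form.

(5b - 30)/(3b + 12)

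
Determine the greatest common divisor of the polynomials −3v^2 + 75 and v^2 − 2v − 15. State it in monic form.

v − 5

Euclidean algorithm in ℚ[v]:
  −3v^2 + 75 = (−3)(v^2 − 2v − 15) + (−6v + 30)
  v^2 − 2v − 15 = (−(1/6)v − 1/2)(−6v + 30) + (0)
Last nonzero remainder: −6v + 30. Dividing through by −6 gives the monic gcd v − 5.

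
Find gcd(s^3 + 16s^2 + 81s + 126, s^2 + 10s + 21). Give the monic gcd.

s^2 + 10s + 21

By polynomial division,
  s^3 + 16s^2 + 81s + 126 = (s + 6)(s^2 + 10s + 21) + (0)
The last nonzero remainder s^2 + 10s + 21 is already monic.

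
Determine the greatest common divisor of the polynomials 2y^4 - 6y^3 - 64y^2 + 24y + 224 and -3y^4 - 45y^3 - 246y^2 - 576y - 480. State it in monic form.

y^2 + 6y + 8

Euclidean algorithm in ℚ[y]:
  2y^4 - 6y^3 - 64y^2 + 24y + 224 = (-2/3)(-3y^4 - 45y^3 - 246y^2 - 576y - 480) + (-36y^3 - 228y^2 - 360y - 96)
  -3y^4 - 45y^3 - 246y^2 - 576y - 480 = ((1/12)y + 13/18)(-36y^3 - 228y^2 - 360y - 96) + (-(154/3)y^2 - 308y - 1232/3)
  -36y^3 - 228y^2 - 360y - 96 = ((54/77)y + 18/77)(-(154/3)y^2 - 308y - 1232/3) + (0)
Last nonzero remainder: -(154/3)y^2 - 308y - 1232/3. Dividing through by -154/3 gives the monic gcd y^2 + 6y + 8.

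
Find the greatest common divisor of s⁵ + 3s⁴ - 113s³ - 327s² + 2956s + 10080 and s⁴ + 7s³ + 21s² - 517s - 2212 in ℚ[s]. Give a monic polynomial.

s² - 3s - 28

Euclidean algorithm in ℚ[s]:
  s⁵ + 3s⁴ - 113s³ - 327s² + 2956s + 10080 = (s - 4)(s⁴ + 7s³ + 21s² - 517s - 2212) + (-106s³ + 274s² + 3100s + 1232)
  s⁴ + 7s³ + 21s² - 517s - 2212 = (-(1/106)s - 254/2809)(-106s³ + 274s² + 3100s + 1232) + ((210735/2809)s² - (632205/2809)s - 5900580/2809)
  -106s³ + 274s² + 3100s + 1232 = (-(297754/210735)s - 123596/210735)((210735/2809)s² - (632205/2809)s - 5900580/2809) + (0)
Last nonzero remainder: (210735/2809)s² - (632205/2809)s - 5900580/2809. Dividing through by 210735/2809 gives the monic gcd s² - 3s - 28.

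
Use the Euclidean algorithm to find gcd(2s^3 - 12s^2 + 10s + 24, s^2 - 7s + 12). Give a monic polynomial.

Apply the Euclidean algorithm:
  2s^3 - 12s^2 + 10s + 24 = (2s + 2)(s^2 - 7s + 12) + (0)
The last nonzero remainder s^2 - 7s + 12 is already monic.

s^2 - 7s + 12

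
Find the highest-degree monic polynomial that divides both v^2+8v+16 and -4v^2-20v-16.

Repeated division with remainder:
  v^2+8v+16 = (-1/4)(-4v^2-20v-16) + (3v+12)
  -4v^2-20v-16 = (-(4/3)v-4/3)(3v+12) + (0)
Last nonzero remainder: 3v+12. Dividing through by 3 gives the monic gcd v+4.

v+4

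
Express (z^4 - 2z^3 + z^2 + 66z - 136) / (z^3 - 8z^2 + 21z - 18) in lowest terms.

Repeated division with remainder:
  z^4 - 2z^3 + z^2 + 66z - 136 = (z + 6)(z^3 - 8z^2 + 21z - 18) + (28z^2 - 42z - 28)
  z^3 - 8z^2 + 21z - 18 = ((1/28)z - 13/56)(28z^2 - 42z - 28) + ((49/4)z - 49/2)
  28z^2 - 42z - 28 = ((16/7)z + 8/7)((49/4)z - 49/2) + (0)
Last nonzero remainder: (49/4)z - 49/2. Dividing through by 49/4 gives the monic gcd z - 2.
Cancel z - 2 from numerator and denominator to get the reduced form.

(z^3 + z + 68)/(z^2 - 6z + 9)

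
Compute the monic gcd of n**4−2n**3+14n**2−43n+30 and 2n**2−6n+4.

Euclidean algorithm in ℚ[n]:
  n**4−2n**3+14n**2−43n+30 = ((1/2)n**2+(1/2)n+15/2)(2n**2−6n+4) + (0)
Last nonzero remainder: 2n**2−6n+4. Dividing through by 2 gives the monic gcd n**2−3n+2.

n**2−3n+2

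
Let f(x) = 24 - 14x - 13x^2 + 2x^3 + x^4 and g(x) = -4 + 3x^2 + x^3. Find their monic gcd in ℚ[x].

Euclidean algorithm in ℚ[x]:
  x^4 + 2x^3 - 13x^2 - 14x + 24 = (x - 1)(x^3 + 3x^2 - 4) + (-10x^2 - 10x + 20)
  x^3 + 3x^2 - 4 = (-(1/10)x - 1/5)(-10x^2 - 10x + 20) + (0)
Last nonzero remainder: -10x^2 - 10x + 20. Dividing through by -10 gives the monic gcd x^2 + x - 2.

-2 + x + x^2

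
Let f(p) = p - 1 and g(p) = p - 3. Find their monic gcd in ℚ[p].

1

Repeated division with remainder:
  p - 1 = (p - 3) + (2)
  p - 3 = ((1/2)p - 3/2)(2) + (0)
The last nonzero remainder is the constant 2, so the polynomials are coprime and gcd = 1.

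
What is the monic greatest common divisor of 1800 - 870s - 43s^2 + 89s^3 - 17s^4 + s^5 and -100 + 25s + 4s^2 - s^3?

20 - 9s + s^2

By polynomial division,
  s^5 - 17s^4 + 89s^3 - 43s^2 - 870s + 1800 = (-s^2 + 13s - 62)(-s^3 + 4s^2 + 25s - 100) + (-220s^2 + 1980s - 4400)
  -s^3 + 4s^2 + 25s - 100 = ((1/220)s + 1/44)(-220s^2 + 1980s - 4400) + (0)
Last nonzero remainder: -220s^2 + 1980s - 4400. Dividing through by -220 gives the monic gcd s^2 - 9s + 20.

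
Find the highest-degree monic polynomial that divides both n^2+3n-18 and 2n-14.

1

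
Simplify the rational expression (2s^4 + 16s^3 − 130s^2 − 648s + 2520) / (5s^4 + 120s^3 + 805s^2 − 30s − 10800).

(2s^2 + 2s − 84)/(5s^2 + 85s + 360)

Repeated division with remainder:
  2s^4 + 16s^3 − 130s^2 − 648s + 2520 = (2/5)(5s^4 + 120s^3 + 805s^2 − 30s − 10800) + (−32s^3 − 452s^2 − 636s + 6840)
  5s^4 + 120s^3 + 805s^2 − 30s − 10800 = (−(5/32)s − 395/256)(−32s^3 − 452s^2 − 636s + 6840) + ((525/64)s^2 + (3675/64)s − 7875/32)
  −32s^3 − 452s^2 − 636s + 6840 = (−(2048/525)s − 4864/175)((525/64)s^2 + (3675/64)s − 7875/32) + (0)
Last nonzero remainder: (525/64)s^2 + (3675/64)s − 7875/32. Dividing through by 525/64 gives the monic gcd s^2 + 7s − 30.
Cancel s^2 + 7s − 30 from numerator and denominator to get the reduced form.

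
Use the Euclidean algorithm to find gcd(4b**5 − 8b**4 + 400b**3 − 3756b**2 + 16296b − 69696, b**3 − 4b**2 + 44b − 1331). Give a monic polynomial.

b**2 + 7b + 121

By polynomial division,
  4b**5 − 8b**4 + 400b**3 − 3756b**2 + 16296b − 69696 = (4b**2 + 8b + 256)(b**3 − 4b**2 + 44b − 1331) + (2240b**2 + 15680b + 271040)
  b**3 − 4b**2 + 44b − 1331 = ((1/2240)b − 11/2240)(2240b**2 + 15680b + 271040) + (0)
Last nonzero remainder: 2240b**2 + 15680b + 271040. Dividing through by 2240 gives the monic gcd b**2 + 7b + 121.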